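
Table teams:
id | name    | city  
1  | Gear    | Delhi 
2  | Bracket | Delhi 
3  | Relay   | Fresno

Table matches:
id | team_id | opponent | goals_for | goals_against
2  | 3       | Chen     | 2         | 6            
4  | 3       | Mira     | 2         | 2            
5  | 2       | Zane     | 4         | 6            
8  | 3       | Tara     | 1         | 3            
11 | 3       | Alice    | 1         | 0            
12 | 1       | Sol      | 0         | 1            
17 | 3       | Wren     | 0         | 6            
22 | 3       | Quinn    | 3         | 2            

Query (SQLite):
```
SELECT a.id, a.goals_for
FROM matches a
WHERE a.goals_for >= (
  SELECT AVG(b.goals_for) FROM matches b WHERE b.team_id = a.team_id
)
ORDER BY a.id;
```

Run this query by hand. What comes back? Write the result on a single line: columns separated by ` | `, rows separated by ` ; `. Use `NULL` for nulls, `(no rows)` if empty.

For each matches row a, compute AVG(goals_for) over rows sharing a.team_id.
Keep row a if a.goals_for >= that per-group AVG.
  team_id=1: AVG(goals_for) = 0.0
  team_id=2: AVG(goals_for) = 4.0
  team_id=3: AVG(goals_for) = 1.5

2 | 2 ; 4 | 2 ; 5 | 4 ; 12 | 0 ; 22 | 3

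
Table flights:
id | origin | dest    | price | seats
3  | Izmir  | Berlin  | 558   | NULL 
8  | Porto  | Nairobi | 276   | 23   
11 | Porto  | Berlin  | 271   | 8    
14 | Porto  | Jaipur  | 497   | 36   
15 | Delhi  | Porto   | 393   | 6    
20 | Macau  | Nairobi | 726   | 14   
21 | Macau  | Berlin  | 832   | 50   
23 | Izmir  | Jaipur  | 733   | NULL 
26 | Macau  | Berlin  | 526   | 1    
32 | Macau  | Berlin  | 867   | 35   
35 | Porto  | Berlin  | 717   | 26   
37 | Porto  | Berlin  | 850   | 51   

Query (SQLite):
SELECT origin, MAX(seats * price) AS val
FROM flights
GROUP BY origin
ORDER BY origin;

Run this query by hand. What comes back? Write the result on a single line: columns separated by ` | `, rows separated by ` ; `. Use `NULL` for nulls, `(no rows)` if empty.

Delhi | 2358 ; Izmir | NULL ; Macau | 41600 ; Porto | 43350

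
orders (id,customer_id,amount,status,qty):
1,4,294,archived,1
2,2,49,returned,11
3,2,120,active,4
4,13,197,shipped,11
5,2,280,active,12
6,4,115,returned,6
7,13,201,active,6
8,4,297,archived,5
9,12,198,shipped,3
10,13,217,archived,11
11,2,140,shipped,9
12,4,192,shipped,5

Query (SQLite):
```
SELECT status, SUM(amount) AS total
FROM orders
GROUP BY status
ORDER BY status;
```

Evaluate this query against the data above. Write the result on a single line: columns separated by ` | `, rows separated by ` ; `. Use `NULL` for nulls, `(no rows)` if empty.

Partition orders by status; compute SUM(amount) within each group.
  active: ids {3, 5, 7} → SUM(amount)=601
  archived: ids {1, 8, 10} → SUM(amount)=808
  returned: ids {2, 6} → SUM(amount)=164
  shipped: ids {4, 9, 11, 12} → SUM(amount)=727

active | 601 ; archived | 808 ; returned | 164 ; shipped | 727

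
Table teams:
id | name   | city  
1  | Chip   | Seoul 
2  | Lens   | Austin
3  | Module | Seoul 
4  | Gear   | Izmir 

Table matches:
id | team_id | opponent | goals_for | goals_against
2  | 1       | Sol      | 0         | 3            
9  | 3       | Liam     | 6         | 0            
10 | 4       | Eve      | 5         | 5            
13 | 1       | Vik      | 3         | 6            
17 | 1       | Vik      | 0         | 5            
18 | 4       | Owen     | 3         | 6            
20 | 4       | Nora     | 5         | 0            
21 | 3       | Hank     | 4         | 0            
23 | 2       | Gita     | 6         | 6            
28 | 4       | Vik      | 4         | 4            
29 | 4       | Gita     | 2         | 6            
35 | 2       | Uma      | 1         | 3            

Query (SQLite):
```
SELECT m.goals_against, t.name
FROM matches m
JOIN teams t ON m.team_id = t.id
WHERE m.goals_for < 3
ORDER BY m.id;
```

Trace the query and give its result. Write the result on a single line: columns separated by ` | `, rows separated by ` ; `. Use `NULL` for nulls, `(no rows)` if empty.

Each matches row matches the teams row where team_id = teams.id.
Then keep rows with m.goals_for < 3.

3 | Chip ; 5 | Chip ; 6 | Gear ; 3 | Lens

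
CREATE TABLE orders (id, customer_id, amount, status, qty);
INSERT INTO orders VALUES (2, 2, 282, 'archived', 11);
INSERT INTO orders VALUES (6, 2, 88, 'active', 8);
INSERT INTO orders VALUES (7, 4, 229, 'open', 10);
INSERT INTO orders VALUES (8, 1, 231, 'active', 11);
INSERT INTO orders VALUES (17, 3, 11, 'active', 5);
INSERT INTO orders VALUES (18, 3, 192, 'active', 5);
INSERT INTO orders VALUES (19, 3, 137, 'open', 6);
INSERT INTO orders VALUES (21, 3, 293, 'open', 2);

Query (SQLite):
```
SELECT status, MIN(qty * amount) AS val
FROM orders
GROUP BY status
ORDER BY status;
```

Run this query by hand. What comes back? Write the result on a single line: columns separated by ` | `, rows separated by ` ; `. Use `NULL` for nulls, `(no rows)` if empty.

active | 55 ; archived | 3102 ; open | 586

For each row compute qty * amount.
Group by status; take MIN of the expression per group.
  active: ids {6, 8, 17, 18} → MIN(qty * amount)=55
  archived: ids {2} → MIN(qty * amount)=3102
  open: ids {7, 19, 21} → MIN(qty * amount)=586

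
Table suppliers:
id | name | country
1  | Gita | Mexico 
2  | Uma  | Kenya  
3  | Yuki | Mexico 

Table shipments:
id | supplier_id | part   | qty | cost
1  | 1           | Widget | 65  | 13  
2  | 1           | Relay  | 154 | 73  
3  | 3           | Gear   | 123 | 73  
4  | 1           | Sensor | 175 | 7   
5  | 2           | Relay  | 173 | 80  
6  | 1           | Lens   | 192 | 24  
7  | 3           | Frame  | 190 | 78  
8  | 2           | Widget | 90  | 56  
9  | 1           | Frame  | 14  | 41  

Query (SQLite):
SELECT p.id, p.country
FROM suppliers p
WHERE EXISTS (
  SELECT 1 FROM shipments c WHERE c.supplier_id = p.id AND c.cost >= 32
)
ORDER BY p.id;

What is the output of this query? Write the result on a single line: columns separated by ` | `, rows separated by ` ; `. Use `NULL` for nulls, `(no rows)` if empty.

For each suppliers row, check whether any shipments with matching supplier_id has cost >= 32.
Keep rows where that is true.

1 | Mexico ; 2 | Kenya ; 3 | Mexico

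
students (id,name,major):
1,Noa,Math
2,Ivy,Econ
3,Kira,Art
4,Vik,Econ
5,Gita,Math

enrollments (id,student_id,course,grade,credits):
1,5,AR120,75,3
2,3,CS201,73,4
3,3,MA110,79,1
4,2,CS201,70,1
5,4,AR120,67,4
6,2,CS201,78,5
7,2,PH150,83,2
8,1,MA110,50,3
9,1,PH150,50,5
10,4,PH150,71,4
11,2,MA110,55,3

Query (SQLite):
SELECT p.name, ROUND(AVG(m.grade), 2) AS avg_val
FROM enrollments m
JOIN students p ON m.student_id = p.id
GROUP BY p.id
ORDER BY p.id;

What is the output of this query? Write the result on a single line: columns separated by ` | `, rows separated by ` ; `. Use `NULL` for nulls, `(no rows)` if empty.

Noa | 50 ; Ivy | 71.5 ; Kira | 76 ; Vik | 69 ; Gita | 75

Join each enrollments row to its students via student_id.
Group joined rows by students.id; compute ROUND(AVG(m.grade), 2) per group.
  1: ids {8, 9} → ROUND(AVG(m.grade), 2)=50
  2: ids {4, 6, 7, 11} → ROUND(AVG(m.grade), 2)=71.5
  3: ids {2, 3} → ROUND(AVG(m.grade), 2)=76
  4: ids {5, 10} → ROUND(AVG(m.grade), 2)=69
  5: ids {1} → ROUND(AVG(m.grade), 2)=75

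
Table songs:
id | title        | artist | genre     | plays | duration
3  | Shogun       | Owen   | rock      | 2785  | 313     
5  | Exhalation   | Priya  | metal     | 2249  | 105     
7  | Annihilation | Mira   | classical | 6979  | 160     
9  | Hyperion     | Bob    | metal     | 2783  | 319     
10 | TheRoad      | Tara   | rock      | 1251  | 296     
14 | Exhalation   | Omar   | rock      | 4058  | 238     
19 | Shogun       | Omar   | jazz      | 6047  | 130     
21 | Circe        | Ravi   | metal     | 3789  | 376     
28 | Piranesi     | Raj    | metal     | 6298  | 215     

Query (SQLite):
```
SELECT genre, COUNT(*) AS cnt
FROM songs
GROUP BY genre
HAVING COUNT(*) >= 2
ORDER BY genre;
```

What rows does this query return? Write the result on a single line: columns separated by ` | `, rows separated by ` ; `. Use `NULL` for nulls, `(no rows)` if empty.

Partition songs by genre; compute COUNT(*) within each group.
HAVING: keep groups with count ≥ 2.
  classical: ids {7} → COUNT(*)=1
  jazz: ids {19} → COUNT(*)=1
  metal: ids {5, 9, 21, 28} → COUNT(*)=4
  rock: ids {3, 10, 14} → COUNT(*)=3

metal | 4 ; rock | 3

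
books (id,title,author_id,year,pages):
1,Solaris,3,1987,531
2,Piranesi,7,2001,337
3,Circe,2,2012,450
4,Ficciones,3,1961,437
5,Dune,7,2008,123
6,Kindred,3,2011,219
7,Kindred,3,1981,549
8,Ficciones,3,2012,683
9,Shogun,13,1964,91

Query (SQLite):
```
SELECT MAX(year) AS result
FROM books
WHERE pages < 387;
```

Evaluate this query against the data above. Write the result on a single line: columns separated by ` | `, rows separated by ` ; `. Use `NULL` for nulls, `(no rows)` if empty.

Rows where pages < 387 → year values: [2001, 2008, 2011, 1964].
MAX of non-NULL values = 2011.

2011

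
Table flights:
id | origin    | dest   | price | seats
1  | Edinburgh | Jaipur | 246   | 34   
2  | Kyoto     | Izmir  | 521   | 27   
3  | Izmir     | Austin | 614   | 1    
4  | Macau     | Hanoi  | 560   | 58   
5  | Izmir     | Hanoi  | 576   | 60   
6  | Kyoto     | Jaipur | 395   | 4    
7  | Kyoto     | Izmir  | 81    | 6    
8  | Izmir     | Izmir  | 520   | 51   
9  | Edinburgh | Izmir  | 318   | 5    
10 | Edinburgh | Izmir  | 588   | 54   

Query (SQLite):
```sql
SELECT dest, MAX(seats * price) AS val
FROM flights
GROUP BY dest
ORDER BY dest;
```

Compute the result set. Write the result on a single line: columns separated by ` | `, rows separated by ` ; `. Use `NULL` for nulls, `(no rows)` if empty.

For each row compute seats * price.
Group by dest; take MAX of the expression per group.
  Austin: ids {3} → MAX(seats * price)=614
  Hanoi: ids {4, 5} → MAX(seats * price)=34560
  Izmir: ids {2, 7, 8, 9, 10} → MAX(seats * price)=31752
  Jaipur: ids {1, 6} → MAX(seats * price)=8364

Austin | 614 ; Hanoi | 34560 ; Izmir | 31752 ; Jaipur | 8364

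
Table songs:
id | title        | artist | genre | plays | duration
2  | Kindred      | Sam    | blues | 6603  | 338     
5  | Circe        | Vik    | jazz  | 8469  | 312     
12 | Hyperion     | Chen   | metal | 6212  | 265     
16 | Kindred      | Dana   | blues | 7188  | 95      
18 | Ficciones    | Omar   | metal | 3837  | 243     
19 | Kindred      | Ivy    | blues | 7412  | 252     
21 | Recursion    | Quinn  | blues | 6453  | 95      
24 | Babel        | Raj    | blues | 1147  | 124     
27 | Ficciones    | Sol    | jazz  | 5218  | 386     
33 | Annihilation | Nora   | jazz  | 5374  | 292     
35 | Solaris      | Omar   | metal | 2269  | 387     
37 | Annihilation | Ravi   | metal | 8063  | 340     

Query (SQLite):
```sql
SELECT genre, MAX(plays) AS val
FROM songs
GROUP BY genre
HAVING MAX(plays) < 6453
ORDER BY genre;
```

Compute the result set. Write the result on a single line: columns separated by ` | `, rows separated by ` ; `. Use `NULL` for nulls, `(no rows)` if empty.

(no rows)

Partition songs by genre; compute MAX(plays) within each group.
HAVING: keep groups where MAX(plays) < 6453.
  blues: ids {2, 16, 19, 21, 24} → MAX(plays)=7412
  jazz: ids {5, 27, 33} → MAX(plays)=8469
  metal: ids {12, 18, 35, 37} → MAX(plays)=8063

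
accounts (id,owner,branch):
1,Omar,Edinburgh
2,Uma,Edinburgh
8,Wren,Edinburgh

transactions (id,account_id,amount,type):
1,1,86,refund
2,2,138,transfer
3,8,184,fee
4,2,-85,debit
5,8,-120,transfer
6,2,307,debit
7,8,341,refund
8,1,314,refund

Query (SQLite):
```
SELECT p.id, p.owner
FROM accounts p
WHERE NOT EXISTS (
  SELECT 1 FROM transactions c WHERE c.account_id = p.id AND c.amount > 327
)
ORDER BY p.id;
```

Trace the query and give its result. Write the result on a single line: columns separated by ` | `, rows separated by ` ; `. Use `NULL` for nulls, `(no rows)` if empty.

For each accounts row, check whether any transactions with matching account_id has amount > 327.
Keep rows where that is false.

1 | Omar ; 2 | Uma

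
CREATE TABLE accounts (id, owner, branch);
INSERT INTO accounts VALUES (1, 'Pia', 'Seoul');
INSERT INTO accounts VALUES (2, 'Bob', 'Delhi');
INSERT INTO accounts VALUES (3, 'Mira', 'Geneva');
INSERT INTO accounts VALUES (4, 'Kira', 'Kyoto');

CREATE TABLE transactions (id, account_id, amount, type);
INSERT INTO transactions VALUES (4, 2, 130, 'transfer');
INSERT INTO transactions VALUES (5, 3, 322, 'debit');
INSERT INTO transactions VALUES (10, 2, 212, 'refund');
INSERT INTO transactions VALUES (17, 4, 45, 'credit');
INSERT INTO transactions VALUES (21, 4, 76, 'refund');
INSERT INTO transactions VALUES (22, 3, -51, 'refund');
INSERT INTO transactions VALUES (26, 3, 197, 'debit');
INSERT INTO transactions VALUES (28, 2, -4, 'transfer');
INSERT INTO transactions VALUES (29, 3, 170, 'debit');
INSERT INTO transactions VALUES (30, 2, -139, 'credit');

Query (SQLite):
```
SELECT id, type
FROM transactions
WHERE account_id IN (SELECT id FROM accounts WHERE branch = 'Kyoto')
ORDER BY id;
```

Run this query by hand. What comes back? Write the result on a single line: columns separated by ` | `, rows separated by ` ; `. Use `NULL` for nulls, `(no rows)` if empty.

Inner query: accounts.id where branch = 'Kyoto'.
Outer: keep transactions rows whose account_id is in that set.
Inner query → {4}

17 | credit ; 21 | refund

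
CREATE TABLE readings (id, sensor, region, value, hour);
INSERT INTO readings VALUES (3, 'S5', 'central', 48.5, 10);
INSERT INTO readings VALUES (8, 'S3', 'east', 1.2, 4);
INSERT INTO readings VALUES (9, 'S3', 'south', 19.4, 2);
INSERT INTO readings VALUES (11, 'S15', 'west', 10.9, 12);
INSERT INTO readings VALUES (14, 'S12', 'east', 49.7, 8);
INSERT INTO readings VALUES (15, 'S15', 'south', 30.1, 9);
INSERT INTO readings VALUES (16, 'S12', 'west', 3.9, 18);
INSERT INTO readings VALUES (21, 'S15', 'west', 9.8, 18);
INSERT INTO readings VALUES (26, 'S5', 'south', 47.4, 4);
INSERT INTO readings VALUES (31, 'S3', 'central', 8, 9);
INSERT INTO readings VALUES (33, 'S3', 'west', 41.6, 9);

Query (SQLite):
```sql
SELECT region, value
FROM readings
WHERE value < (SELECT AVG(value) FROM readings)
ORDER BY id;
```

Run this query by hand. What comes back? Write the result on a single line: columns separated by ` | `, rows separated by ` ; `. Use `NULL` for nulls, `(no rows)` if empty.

east | 1.2 ; south | 19.4 ; west | 10.9 ; west | 3.9 ; west | 9.8 ; central | 8

Scalar subquery: AVG(value) over all readings rows = 24.590909 (≈; comparison uses full precision).
Keep rows where value < that value.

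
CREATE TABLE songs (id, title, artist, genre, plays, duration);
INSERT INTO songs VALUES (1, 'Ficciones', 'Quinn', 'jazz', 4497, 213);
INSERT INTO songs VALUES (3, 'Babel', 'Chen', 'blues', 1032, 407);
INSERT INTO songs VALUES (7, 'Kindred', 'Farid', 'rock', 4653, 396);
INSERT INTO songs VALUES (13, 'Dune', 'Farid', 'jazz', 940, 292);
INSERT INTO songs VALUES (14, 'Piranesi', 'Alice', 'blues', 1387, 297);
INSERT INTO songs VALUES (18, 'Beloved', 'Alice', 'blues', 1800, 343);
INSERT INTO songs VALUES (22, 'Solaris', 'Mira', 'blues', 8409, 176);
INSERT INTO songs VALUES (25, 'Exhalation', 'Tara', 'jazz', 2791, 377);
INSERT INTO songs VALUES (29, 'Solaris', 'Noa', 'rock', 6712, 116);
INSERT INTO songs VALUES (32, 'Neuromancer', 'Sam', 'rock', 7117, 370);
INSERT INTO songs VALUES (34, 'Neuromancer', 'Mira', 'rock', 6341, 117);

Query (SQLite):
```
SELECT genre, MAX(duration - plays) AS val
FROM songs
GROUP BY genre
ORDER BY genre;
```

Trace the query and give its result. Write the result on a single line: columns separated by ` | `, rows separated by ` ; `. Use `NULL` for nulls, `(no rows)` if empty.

For each row compute duration - plays.
Group by genre; take MAX of the expression per group.
  blues: ids {3, 14, 18, 22} → MAX(duration - plays)=-625
  jazz: ids {1, 13, 25} → MAX(duration - plays)=-648
  rock: ids {7, 29, 32, 34} → MAX(duration - plays)=-4257

blues | -625 ; jazz | -648 ; rock | -4257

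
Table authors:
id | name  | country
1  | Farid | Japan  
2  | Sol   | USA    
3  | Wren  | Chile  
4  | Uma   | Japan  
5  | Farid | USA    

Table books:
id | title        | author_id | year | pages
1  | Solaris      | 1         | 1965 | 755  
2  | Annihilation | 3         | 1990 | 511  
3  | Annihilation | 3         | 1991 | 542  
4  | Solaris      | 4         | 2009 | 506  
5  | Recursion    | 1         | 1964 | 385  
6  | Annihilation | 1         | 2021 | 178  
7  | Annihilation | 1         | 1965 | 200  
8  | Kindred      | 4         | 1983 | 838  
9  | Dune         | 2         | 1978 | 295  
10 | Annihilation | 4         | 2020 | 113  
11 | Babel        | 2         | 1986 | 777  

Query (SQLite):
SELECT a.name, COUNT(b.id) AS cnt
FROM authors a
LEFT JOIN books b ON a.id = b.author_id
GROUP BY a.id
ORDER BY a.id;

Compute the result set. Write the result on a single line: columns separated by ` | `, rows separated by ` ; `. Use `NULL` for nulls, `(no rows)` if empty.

LEFT JOIN keeps every authors row; unmatched ones get NULL for books columns.
Group by authors.id and compute COUNT(b.id). COUNT(col) of an all-NULL group is 0.
  1: ids {1, 5, 6, 7} → COUNT(b.id)=4
  2: ids {9, 11} → COUNT(b.id)=2
  3: ids {2, 3} → COUNT(b.id)=2
  4: ids {4, 8, 10} → COUNT(b.id)=3
  5: ids {—} → COUNT(b.id)=0

Farid | 4 ; Sol | 2 ; Wren | 2 ; Uma | 3 ; Farid | 0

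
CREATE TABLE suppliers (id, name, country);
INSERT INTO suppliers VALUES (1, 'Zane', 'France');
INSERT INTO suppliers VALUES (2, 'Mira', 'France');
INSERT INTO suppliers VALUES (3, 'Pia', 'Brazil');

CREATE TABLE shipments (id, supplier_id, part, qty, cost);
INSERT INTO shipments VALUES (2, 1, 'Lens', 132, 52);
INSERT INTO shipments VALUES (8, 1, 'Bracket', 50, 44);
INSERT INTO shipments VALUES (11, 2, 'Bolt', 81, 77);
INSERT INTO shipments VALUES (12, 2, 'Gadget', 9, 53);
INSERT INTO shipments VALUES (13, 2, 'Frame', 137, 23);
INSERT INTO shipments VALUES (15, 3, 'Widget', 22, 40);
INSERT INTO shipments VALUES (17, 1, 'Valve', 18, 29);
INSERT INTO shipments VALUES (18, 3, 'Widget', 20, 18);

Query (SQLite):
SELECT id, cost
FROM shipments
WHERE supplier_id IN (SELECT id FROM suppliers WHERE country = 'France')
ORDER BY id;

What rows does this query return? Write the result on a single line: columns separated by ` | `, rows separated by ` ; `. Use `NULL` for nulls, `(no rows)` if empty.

2 | 52 ; 8 | 44 ; 11 | 77 ; 12 | 53 ; 13 | 23 ; 17 | 29

Inner query: suppliers.id where country = 'France'.
Outer: keep shipments rows whose supplier_id is in that set.
Inner query → {1, 2}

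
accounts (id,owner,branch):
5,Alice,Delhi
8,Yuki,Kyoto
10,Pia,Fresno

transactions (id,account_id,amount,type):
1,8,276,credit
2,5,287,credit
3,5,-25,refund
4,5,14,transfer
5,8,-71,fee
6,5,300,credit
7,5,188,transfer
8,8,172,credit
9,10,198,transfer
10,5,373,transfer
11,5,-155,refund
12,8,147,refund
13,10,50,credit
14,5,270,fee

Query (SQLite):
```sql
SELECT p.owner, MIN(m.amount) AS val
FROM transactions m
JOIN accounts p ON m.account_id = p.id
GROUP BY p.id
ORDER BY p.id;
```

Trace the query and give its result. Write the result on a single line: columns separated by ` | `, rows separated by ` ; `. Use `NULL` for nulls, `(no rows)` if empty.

Alice | -155 ; Yuki | -71 ; Pia | 50

Join each transactions row to its accounts via account_id.
Group joined rows by accounts.id; compute MIN(m.amount) per group.
  5: ids {2, 3, 4, 6, 7, 10, 11, 14} → MIN(m.amount)=-155
  8: ids {1, 5, 8, 12} → MIN(m.amount)=-71
  10: ids {9, 13} → MIN(m.amount)=50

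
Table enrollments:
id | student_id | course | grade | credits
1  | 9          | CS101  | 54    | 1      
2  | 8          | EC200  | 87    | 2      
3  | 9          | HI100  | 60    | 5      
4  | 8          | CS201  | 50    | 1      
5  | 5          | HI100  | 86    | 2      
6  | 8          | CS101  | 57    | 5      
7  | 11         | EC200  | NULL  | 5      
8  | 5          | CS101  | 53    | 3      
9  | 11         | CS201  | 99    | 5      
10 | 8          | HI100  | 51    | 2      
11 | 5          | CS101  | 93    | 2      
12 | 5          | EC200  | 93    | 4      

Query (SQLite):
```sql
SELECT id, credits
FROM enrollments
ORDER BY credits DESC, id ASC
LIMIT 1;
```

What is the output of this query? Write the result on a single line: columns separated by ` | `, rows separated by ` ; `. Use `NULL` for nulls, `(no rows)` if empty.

Sort by credits desc, tiebreak id asc: (5, id=3), (5, id=6), (5, id=7), (5, id=9) …. Take first 1.

3 | 5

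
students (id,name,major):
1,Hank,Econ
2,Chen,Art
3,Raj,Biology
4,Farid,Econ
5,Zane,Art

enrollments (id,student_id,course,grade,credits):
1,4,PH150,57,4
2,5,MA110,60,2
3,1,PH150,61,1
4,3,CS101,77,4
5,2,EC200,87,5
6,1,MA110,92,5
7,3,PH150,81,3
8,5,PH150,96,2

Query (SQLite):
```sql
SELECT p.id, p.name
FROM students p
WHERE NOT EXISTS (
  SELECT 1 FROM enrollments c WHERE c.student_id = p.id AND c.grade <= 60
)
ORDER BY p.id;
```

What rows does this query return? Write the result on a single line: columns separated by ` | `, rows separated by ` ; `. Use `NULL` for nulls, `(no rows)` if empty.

For each students row, check whether any enrollments with matching student_id has grade <= 60.
Keep rows where that is false.

1 | Hank ; 2 | Chen ; 3 | Raj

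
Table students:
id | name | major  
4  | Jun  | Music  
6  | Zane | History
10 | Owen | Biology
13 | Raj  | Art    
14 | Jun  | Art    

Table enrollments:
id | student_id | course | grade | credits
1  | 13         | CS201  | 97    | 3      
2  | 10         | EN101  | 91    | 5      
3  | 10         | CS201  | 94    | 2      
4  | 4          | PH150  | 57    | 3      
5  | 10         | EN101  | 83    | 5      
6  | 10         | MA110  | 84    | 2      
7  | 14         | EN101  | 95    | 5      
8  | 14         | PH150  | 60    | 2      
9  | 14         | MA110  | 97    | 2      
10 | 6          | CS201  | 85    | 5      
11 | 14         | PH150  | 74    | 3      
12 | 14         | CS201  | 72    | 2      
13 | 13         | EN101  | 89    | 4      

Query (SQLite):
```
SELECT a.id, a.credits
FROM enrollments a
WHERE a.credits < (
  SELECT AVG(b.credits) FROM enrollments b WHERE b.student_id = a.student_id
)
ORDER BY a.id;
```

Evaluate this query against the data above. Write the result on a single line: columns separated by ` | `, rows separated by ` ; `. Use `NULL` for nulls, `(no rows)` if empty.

1 | 3 ; 3 | 2 ; 6 | 2 ; 8 | 2 ; 9 | 2 ; 12 | 2

For each enrollments row a, compute AVG(credits) over rows sharing a.student_id.
Keep row a if a.credits < that per-group AVG.
  student_id=4: AVG(credits) = 3.0
  student_id=6: AVG(credits) = 5.0
  student_id=10: AVG(credits) = 3.5
  student_id=13: AVG(credits) = 3.5
  student_id=14: AVG(credits) = 2.8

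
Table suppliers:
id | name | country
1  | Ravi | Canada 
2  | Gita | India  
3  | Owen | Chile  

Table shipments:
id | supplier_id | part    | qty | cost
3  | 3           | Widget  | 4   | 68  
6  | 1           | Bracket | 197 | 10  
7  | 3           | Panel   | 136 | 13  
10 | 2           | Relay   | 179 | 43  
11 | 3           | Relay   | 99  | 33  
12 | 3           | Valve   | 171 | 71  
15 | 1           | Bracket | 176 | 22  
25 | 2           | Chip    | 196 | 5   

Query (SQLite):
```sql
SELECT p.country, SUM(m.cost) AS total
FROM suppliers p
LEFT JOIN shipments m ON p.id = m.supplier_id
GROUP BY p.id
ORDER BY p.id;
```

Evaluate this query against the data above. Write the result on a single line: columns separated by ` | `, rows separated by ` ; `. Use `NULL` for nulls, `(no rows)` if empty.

LEFT JOIN keeps every suppliers row; unmatched ones get NULL for shipments columns.
Group by suppliers.id and compute SUM(m.cost). SUM over an all-NULL group is NULL.
  1: ids {6, 15} → SUM(m.cost)=32
  2: ids {10, 25} → SUM(m.cost)=48
  3: ids {3, 7, 11, 12} → SUM(m.cost)=185

Canada | 32 ; India | 48 ; Chile | 185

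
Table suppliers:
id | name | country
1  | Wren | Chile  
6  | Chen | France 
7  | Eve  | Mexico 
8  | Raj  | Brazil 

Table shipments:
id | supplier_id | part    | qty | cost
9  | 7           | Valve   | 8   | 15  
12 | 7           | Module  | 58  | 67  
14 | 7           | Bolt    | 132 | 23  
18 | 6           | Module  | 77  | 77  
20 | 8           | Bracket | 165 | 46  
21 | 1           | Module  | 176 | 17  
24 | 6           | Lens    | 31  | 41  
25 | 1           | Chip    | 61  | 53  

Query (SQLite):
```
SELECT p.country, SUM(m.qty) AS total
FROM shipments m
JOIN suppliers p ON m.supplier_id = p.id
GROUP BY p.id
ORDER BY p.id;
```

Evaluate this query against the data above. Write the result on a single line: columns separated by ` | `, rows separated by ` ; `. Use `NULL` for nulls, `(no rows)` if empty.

Chile | 237 ; France | 108 ; Mexico | 198 ; Brazil | 165

Join each shipments row to its suppliers via supplier_id.
Group joined rows by suppliers.id; compute SUM(m.qty) per group.
  1: ids {21, 25} → SUM(m.qty)=237
  6: ids {18, 24} → SUM(m.qty)=108
  7: ids {9, 12, 14} → SUM(m.qty)=198
  8: ids {20} → SUM(m.qty)=165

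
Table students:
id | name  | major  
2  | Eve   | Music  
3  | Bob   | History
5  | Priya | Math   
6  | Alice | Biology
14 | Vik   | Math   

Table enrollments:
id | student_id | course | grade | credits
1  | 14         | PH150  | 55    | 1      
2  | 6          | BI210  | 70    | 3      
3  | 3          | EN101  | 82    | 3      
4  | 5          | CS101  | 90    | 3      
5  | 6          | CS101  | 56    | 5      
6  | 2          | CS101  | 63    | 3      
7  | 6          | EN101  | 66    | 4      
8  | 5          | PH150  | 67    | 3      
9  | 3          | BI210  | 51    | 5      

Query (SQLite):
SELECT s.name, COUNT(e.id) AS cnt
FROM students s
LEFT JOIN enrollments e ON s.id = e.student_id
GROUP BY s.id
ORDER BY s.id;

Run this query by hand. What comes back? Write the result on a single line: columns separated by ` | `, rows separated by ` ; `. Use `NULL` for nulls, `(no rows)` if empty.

Eve | 1 ; Bob | 2 ; Priya | 2 ; Alice | 3 ; Vik | 1

LEFT JOIN keeps every students row; unmatched ones get NULL for enrollments columns.
Group by students.id and compute COUNT(e.id). COUNT(col) of an all-NULL group is 0.
  2: ids {6} → COUNT(e.id)=1
  3: ids {3, 9} → COUNT(e.id)=2
  5: ids {4, 8} → COUNT(e.id)=2
  6: ids {2, 5, 7} → COUNT(e.id)=3
  14: ids {1} → COUNT(e.id)=1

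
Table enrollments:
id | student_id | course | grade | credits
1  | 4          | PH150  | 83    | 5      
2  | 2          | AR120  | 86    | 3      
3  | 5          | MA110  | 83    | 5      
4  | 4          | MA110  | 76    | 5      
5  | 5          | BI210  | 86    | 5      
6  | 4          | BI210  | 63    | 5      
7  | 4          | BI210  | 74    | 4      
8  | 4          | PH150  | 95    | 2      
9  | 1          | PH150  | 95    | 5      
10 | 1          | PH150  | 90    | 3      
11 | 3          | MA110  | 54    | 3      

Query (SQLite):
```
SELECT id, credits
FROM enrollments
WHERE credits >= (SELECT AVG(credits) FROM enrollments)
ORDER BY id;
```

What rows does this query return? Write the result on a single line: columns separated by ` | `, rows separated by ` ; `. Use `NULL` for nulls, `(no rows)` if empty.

Scalar subquery: AVG(credits) over all enrollments rows = 4.090909 (≈; comparison uses full precision).
Keep rows where credits >= that value.

1 | 5 ; 3 | 5 ; 4 | 5 ; 5 | 5 ; 6 | 5 ; 9 | 5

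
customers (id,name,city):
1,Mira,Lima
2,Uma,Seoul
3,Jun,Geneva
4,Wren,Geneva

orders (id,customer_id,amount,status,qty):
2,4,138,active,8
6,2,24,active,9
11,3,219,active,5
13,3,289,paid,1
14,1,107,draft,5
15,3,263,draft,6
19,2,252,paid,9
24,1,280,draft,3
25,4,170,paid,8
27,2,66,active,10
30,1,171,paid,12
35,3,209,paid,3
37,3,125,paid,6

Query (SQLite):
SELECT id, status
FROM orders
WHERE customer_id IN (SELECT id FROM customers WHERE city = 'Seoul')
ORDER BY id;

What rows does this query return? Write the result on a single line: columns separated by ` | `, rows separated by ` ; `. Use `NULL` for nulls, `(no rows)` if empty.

6 | active ; 19 | paid ; 27 | active

Inner query: customers.id where city = 'Seoul'.
Outer: keep orders rows whose customer_id is in that set.
Inner query → {2}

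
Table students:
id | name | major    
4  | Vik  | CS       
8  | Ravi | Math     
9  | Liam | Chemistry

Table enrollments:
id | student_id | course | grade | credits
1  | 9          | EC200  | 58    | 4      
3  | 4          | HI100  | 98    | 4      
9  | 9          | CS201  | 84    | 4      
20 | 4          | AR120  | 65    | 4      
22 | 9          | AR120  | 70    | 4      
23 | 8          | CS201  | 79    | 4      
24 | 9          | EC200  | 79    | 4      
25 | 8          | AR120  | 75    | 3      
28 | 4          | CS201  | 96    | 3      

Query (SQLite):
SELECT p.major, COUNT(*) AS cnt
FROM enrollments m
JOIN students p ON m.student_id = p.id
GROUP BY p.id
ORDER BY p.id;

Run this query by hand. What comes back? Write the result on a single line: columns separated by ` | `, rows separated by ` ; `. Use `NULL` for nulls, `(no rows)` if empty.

CS | 3 ; Math | 2 ; Chemistry | 4

Join each enrollments row to its students via student_id.
Group joined rows by students.id; compute COUNT(*) per group.
  4: ids {3, 20, 28} → COUNT(*)=3
  8: ids {23, 25} → COUNT(*)=2
  9: ids {1, 9, 22, 24} → COUNT(*)=4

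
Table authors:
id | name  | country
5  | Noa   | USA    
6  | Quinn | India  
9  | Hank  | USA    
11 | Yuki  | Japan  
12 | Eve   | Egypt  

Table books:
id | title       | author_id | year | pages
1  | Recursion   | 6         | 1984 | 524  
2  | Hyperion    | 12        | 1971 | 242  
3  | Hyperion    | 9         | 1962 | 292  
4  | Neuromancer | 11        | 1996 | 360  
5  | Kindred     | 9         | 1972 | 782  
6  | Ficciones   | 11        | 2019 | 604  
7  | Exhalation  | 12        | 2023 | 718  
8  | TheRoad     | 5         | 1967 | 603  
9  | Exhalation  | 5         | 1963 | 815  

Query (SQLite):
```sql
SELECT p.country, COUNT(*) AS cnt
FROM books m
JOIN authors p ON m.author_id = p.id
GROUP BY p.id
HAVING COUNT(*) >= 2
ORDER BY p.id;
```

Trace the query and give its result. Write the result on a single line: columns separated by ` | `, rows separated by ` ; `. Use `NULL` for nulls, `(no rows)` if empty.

USA | 2 ; USA | 2 ; Japan | 2 ; Egypt | 2

Join each books row to its authors via author_id.
Group joined rows by authors.id; compute COUNT(*) per group.
HAVING: keep groups with count ≥ 2.
  5: ids {8, 9} → COUNT(*)=2
  6: ids {1} → COUNT(*)=1
  9: ids {3, 5} → COUNT(*)=2
  11: ids {4, 6} → COUNT(*)=2
  12: ids {2, 7} → COUNT(*)=2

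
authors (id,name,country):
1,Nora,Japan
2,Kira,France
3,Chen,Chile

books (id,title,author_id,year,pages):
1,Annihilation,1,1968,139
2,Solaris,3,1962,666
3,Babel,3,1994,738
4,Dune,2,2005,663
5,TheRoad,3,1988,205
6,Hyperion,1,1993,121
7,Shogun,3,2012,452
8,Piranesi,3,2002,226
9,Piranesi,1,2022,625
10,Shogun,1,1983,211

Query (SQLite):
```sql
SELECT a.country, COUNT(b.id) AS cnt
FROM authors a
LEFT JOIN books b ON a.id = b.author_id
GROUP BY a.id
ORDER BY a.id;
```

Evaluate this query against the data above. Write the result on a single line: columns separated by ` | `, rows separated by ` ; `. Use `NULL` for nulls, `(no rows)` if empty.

Japan | 4 ; France | 1 ; Chile | 5

LEFT JOIN keeps every authors row; unmatched ones get NULL for books columns.
Group by authors.id and compute COUNT(b.id). COUNT(col) of an all-NULL group is 0.
  1: ids {1, 6, 9, 10} → COUNT(b.id)=4
  2: ids {4} → COUNT(b.id)=1
  3: ids {2, 3, 5, 7, 8} → COUNT(b.id)=5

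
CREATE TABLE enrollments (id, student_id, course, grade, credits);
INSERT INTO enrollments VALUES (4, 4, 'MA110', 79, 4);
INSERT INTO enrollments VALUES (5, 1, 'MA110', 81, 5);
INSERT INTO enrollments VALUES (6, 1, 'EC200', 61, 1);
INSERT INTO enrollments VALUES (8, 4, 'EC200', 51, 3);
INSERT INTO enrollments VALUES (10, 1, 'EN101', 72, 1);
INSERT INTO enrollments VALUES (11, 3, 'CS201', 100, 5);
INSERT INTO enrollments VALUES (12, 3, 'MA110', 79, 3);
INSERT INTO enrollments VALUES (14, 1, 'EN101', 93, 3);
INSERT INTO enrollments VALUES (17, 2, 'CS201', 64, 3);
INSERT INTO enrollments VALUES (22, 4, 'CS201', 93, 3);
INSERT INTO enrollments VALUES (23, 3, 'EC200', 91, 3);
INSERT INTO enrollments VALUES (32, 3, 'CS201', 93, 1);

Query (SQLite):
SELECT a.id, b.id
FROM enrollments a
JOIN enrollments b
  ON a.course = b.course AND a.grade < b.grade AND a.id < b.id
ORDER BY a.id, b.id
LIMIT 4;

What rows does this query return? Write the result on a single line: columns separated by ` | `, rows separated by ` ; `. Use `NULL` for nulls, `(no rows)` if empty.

4 | 5 ; 6 | 23 ; 8 | 23 ; 10 | 14

Pairs (a,b) with same course, a.grade < b.grade, a.id < b.id.
course groups: CS201:{11,17,22,32} EC200:{6,8,23} EN101:{10,14} MA110:{4,5,12}
Ordered by (a.id, b.id); first 4.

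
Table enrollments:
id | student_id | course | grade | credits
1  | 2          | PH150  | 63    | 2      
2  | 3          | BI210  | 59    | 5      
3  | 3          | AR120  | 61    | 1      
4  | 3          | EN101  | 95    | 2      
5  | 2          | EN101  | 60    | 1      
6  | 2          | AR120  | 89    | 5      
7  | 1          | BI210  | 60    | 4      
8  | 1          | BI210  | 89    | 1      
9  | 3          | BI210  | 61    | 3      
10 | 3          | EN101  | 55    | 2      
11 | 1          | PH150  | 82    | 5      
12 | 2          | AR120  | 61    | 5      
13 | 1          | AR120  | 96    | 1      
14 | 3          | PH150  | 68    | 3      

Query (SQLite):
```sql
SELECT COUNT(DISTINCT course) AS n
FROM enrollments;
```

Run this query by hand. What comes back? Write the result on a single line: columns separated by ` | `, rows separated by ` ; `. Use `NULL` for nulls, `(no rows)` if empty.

4

Count distinct non-NULL course values.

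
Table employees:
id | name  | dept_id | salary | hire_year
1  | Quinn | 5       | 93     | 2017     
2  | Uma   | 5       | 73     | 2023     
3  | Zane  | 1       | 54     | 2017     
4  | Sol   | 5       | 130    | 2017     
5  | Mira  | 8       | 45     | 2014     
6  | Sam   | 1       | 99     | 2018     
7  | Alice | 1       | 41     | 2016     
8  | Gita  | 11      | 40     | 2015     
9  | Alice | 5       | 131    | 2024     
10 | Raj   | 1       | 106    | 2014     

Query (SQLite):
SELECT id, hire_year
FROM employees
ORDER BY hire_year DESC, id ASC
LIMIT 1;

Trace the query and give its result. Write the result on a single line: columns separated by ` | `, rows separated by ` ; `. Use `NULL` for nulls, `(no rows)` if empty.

Sort by hire_year desc, tiebreak id asc: (2024, id=9), (2023, id=2), (2018, id=6), (2017, id=1) …. Take first 1.

9 | 2024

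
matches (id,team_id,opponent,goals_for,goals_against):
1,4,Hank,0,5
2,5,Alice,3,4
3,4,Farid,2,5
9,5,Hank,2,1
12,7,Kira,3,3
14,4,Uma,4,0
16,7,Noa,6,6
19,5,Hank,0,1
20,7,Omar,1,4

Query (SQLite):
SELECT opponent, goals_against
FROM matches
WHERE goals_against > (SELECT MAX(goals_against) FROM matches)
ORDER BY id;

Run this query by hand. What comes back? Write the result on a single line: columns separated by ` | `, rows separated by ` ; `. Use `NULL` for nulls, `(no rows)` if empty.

(no rows)

Scalar subquery: MAX(goals_against) over all matches rows = 6.
Keep rows where goals_against > that value.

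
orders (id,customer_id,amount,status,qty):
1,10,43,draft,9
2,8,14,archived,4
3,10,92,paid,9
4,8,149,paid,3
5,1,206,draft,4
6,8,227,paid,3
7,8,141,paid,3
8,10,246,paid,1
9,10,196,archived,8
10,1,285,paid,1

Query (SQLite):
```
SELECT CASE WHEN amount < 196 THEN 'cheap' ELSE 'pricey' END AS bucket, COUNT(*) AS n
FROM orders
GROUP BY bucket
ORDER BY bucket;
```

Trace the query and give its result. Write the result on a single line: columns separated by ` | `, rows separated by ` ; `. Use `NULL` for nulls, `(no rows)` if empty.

cheap | 5 ; pricey | 5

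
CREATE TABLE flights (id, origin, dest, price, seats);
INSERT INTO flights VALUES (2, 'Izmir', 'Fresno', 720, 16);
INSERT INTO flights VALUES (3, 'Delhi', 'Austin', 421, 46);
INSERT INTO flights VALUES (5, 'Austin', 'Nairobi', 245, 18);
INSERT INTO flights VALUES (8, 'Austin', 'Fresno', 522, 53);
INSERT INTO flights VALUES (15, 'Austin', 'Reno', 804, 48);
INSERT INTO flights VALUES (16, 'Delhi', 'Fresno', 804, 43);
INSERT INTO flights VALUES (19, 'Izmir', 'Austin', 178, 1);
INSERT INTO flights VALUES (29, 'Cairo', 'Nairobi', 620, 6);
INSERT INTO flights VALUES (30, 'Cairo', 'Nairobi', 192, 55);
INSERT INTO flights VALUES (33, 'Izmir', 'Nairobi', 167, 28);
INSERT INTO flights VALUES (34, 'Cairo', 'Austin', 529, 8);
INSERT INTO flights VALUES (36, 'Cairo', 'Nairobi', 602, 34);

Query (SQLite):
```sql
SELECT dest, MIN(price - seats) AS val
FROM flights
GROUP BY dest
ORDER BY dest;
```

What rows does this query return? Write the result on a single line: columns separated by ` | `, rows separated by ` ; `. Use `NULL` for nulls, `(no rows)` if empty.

For each row compute price - seats.
Group by dest; take MIN of the expression per group.
  Austin: ids {3, 19, 34} → MIN(price - seats)=177
  Fresno: ids {2, 8, 16} → MIN(price - seats)=469
  Nairobi: ids {5, 29, 30, 33, 36} → MIN(price - seats)=137
  Reno: ids {15} → MIN(price - seats)=756

Austin | 177 ; Fresno | 469 ; Nairobi | 137 ; Reno | 756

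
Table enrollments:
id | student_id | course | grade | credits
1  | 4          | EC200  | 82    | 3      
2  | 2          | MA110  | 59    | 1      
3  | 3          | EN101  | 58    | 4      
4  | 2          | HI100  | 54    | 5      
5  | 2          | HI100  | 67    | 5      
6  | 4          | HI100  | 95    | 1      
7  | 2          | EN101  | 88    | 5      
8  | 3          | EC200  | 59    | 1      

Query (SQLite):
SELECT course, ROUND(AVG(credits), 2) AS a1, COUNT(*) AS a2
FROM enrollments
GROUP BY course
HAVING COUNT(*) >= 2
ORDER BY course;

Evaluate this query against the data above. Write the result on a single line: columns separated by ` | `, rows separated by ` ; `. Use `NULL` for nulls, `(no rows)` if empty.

Group enrollments by course.
Per group compute: ROUND(AVG(credits), 2), COUNT(*).
HAVING: drop groups with fewer than 2 rows.
  EC200: ids {1, 8} → ROUND(AVG(credits), 2)=2, COUNT(*)=2
  EN101: ids {3, 7} → ROUND(AVG(credits), 2)=4.5, COUNT(*)=2
  HI100: ids {4, 5, 6} → ROUND(AVG(credits), 2)=3.67, COUNT(*)=3
  MA110: ids {2} → ROUND(AVG(credits), 2)=1, COUNT(*)=1

EC200 | 2 | 2 ; EN101 | 4.5 | 2 ; HI100 | 3.67 | 3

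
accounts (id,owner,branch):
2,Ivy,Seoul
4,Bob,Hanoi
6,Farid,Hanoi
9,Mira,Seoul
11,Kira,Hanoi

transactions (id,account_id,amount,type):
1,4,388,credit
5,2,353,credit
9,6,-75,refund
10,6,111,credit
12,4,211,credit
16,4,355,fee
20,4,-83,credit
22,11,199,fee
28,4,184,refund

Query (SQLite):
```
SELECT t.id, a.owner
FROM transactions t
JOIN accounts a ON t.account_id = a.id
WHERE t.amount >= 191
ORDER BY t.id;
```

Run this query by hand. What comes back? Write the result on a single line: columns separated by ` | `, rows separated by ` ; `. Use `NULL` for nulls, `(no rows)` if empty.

1 | Bob ; 5 | Ivy ; 12 | Bob ; 16 | Bob ; 22 | Kira

Each transactions row matches the accounts row where account_id = accounts.id.
Then keep rows with t.amount >= 191.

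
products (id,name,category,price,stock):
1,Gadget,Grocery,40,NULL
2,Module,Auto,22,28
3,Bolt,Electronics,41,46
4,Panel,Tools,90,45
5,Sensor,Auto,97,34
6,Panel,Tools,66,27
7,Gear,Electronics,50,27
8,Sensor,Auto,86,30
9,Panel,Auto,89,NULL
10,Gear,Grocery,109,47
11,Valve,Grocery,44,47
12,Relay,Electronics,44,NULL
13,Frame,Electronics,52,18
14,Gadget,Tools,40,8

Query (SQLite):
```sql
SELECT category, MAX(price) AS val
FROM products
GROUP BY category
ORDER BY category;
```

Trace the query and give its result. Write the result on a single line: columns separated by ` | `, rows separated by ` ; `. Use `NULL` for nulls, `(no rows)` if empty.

Auto | 97 ; Electronics | 52 ; Grocery | 109 ; Tools | 90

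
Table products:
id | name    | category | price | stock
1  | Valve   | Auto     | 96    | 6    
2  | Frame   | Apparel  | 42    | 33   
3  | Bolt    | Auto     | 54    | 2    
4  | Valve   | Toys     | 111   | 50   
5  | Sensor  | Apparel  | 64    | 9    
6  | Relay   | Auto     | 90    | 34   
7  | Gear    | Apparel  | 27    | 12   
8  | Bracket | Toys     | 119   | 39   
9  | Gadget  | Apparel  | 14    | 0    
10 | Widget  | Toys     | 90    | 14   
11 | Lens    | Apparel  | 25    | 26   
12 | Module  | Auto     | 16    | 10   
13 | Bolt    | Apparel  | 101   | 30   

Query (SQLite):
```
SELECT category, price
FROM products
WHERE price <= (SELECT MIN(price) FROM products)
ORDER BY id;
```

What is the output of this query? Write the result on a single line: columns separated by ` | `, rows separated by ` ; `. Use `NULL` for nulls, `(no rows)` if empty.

Scalar subquery: MIN(price) over all products rows = 14.
Keep rows where price <= that value.

Apparel | 14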